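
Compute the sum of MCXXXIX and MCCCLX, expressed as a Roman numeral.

MCXXXIX = 1139
MCCCLX = 1360
1139 + 1360 = 2499

MMCDXCIX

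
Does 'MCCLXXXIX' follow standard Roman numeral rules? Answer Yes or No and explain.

'MCCLXXXIX': Check the rules: uses only the symbols I, V, X, L, C, D, M; no symbol is repeated more than three times in a row; V, L and D each appear at most once; the only place a smaller symbol precedes a larger one is the allowed subtractive pair IX, the symbol right after such a pair (if any) is smaller than the pair's first symbol, and otherwise the values never increase from left to right. Value: M (1000) + C (100) + C (100) + L (50) + X (10) + X (10) + X (10) + IX (9) = 1289. So it is a valid standard Roman numeral.

Yes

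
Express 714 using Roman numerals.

Convert 714 to Roman numerals:
  714 contains 1×500 (D)
  214 contains 2×100 (CC)
  14 contains 1×10 (X)
  4 contains 1×4 (IV)

DCCXIV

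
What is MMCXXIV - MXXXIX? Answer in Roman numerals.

MMCXXIV = 2124
MXXXIX = 1039
2124 - 1039 = 1085

MLXXXV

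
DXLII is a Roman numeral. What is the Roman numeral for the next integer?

DXLII = 542; next is 543

DXLIII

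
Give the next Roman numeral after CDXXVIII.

CDXXVIII = 428, so the next integer is 428 + 1 = 429

CDXXIX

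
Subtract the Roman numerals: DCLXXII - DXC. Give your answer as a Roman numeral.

DCLXXII = 672
DXC = 590
672 - 590 = 82

LXXXII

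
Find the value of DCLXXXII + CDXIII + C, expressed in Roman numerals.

DCLXXXII = 682, CDXIII = 413, C = 100
682 + 413 = 1095
1095 + 100 = 1195

MCXCV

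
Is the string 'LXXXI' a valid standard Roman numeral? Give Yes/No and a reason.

'LXXXI': Check the rules: uses only the symbols I, V, X, L, C, D, M; no symbol is repeated more than three times in a row; V, L and D each appear at most once; no smaller symbol precedes a larger one (values never increase from left to right). Value: L (50) + X (10) + X (10) + X (10) + I (1) = 81. So it is a valid standard Roman numeral.

Yes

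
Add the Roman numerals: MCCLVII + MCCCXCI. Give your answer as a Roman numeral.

MCCLVII = 1257
MCCCXCI = 1391
1257 + 1391 = 2648

MMDCXLVIII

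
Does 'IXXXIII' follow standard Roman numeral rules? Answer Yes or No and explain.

'IXXXIII': I (position 1) comes before the larger symbol X (position 3) without being directly in front of it as a subtractive pair; apart from IV, IX, XL, XC, CD and CM, symbols must go from largest to smallest

No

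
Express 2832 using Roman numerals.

Convert 2832 to Roman numerals:
  2832 contains 2×1000 (MM)
  832 contains 1×500 (D)
  332 contains 3×100 (CCC)
  32 contains 3×10 (XXX)
  2 contains 2×1 (II)

MMDCCCXXXII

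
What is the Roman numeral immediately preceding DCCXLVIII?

DCCXLVIII = 748, so the previous integer is 748 - 1 = 747

DCCXLVII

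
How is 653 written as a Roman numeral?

Convert 653 to Roman numerals:
  653 contains 1×500 (D)
  153 contains 1×100 (C)
  53 contains 1×50 (L)
  3 contains 3×1 (III)

DCLIII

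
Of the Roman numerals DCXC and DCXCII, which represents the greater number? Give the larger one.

DCXC = 690
DCXCII = 692
692 is larger

DCXCII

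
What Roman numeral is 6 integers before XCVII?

XCVII = 97
97 - 6 = 91

XCI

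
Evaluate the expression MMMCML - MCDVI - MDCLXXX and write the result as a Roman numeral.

MMMCML = 3950, MCDVI = 1406, MDCLXXX = 1680
3950 - 1406 = 2544
2544 - 1680 = 864

DCCCLXIV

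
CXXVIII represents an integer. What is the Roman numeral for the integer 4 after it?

CXXVIII = 128
128 + 4 = 132

CXXXII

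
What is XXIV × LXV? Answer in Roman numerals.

XXIV = 24
LXV = 65
24 × 65 = 1560

MDLX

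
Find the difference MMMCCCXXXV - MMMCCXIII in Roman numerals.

MMMCCCXXXV = 3335
MMMCCXIII = 3213
3335 - 3213 = 122

CXXII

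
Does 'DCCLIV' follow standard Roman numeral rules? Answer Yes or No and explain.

'DCCLIV': Check the rules: uses only the symbols I, V, X, L, C, D, M; no symbol is repeated more than three times in a row; V, L and D each appear at most once; the only place a smaller symbol precedes a larger one is the allowed subtractive pair IV, the symbol right after such a pair (if any) is smaller than the pair's first symbol, and otherwise the values never increase from left to right. Value: D (500) + C (100) + C (100) + L (50) + IV (4) = 754. So it is a valid standard Roman numeral.

Yes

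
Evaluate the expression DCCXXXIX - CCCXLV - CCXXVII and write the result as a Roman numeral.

DCCXXXIX = 739, CCCXLV = 345, CCXXVII = 227
739 - 345 = 394
394 - 227 = 167

CLXVII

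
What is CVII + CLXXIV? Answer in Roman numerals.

CVII = 107
CLXXIV = 174
107 + 174 = 281

CCLXXXI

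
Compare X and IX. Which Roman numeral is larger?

X = 10
IX = 9
10 is larger

X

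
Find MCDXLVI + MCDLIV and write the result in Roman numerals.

MCDXLVI = 1446
MCDLIV = 1454
1446 + 1454 = 2900

MMCM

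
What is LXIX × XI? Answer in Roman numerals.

LXIX = 69
XI = 11
69 × 11 = 759

DCCLIX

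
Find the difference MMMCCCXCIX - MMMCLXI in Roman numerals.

MMMCCCXCIX = 3399
MMMCLXI = 3161
3399 - 3161 = 238

CCXXXVIII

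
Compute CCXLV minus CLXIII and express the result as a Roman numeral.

CCXLV = 245
CLXIII = 163
245 - 163 = 82

LXXXII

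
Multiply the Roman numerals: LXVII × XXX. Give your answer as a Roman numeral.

LXVII = 67
XXX = 30
67 × 30 = 2010

MMX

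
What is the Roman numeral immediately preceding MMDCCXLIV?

MMDCCXLIV = 2744, so the previous integer is 2744 - 1 = 2743

MMDCCXLIII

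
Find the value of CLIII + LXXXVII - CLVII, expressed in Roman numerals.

CLIII = 153, LXXXVII = 87, CLVII = 157
153 + 87 = 240
240 - 157 = 83

LXXXIII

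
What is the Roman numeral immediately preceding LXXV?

LXXV = 75, so the previous integer is 75 - 1 = 74

LXXIV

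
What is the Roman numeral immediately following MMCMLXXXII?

MMCMLXXXII = 2982; next is 2983

MMCMLXXXIII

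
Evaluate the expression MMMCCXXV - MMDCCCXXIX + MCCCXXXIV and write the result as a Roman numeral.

MMMCCXXV = 3225, MMDCCCXXIX = 2829, MCCCXXXIV = 1334
3225 - 2829 = 396
396 + 1334 = 1730

MDCCXXX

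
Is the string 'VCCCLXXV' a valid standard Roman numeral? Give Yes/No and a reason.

'VCCCLXXV': V should not appear more than once

No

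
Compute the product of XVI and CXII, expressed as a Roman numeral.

XVI = 16
CXII = 112
16 × 112 = 1792

MDCCXCII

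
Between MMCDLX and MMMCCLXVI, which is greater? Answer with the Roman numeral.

MMCDLX = 2460
MMMCCLXVI = 3266
3266 is larger

MMMCCLXVI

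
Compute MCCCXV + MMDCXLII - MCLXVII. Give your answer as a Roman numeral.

MCCCXV = 1315, MMDCXLII = 2642, MCLXVII = 1167
1315 + 2642 = 3957
3957 - 1167 = 2790

MMDCCXC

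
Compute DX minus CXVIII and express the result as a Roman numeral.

DX = 510
CXVIII = 118
510 - 118 = 392

CCCXCII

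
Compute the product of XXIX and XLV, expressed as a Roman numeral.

XXIX = 29
XLV = 45
29 × 45 = 1305

MCCCV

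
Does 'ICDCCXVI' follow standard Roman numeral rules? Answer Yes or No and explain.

'ICDCCXVI': Invalid subtractive combination: IC

No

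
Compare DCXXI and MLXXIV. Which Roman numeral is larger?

DCXXI = 621
MLXXIV = 1074
1074 is larger

MLXXIV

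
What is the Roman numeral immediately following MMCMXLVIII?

MMCMXLVIII = 2948, so the next integer is 2948 + 1 = 2949

MMCMXLIX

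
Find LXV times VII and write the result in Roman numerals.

LXV = 65
VII = 7
65 × 7 = 455

CDLV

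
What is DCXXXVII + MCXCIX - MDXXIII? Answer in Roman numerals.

DCXXXVII = 637, MCXCIX = 1199, MDXXIII = 1523
637 + 1199 = 1836
1836 - 1523 = 313

CCCXIII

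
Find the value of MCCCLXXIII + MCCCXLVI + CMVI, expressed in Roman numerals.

MCCCLXXIII = 1373, MCCCXLVI = 1346, CMVI = 906
1373 + 1346 = 2719
2719 + 906 = 3625

MMMDCXXV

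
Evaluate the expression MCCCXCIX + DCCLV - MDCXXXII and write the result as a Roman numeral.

MCCCXCIX = 1399, DCCLV = 755, MDCXXXII = 1632
1399 + 755 = 2154
2154 - 1632 = 522

DXXII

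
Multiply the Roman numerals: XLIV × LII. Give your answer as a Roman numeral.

XLIV = 44
LII = 52
44 × 52 = 2288

MMCCLXXXVIII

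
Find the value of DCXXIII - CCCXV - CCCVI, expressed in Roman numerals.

DCXXIII = 623, CCCXV = 315, CCCVI = 306
623 - 315 = 308
308 - 306 = 2

II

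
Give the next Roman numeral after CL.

CL = 150, so the next integer is 150 + 1 = 151

CLI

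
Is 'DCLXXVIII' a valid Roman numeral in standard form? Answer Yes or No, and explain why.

'DCLXXVIII': Check the rules: uses only the symbols I, V, X, L, C, D, M; no symbol is repeated more than three times in a row; V, L and D each appear at most once; no smaller symbol precedes a larger one (values never increase from left to right). Value: D (500) + C (100) + L (50) + X (10) + X (10) + V (5) + I (1) + I (1) + I (1) = 678. So it is a valid standard Roman numeral.

Yes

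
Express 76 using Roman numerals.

Convert 76 to Roman numerals:
  76 contains 1×50 (L)
  26 contains 2×10 (XX)
  6 contains 1×5 (V)
  1 contains 1×1 (I)

LXXVI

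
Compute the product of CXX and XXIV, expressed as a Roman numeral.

CXX = 120
XXIV = 24
120 × 24 = 2880

MMDCCCLXXX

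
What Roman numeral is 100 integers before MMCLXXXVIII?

MMCLXXXVIII = 2188
2188 - 100 = 2088

MMLXXXVIII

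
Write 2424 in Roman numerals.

Convert 2424 to Roman numerals:
  2424 contains 2×1000 (MM)
  424 contains 1×400 (CD)
  24 contains 2×10 (XX)
  4 contains 1×4 (IV)

MMCDXXIV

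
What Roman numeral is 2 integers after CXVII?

CXVII = 117
117 + 2 = 119

CXIX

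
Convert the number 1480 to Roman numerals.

Convert 1480 to Roman numerals:
  1480 contains 1×1000 (M)
  480 contains 1×400 (CD)
  80 contains 1×50 (L)
  30 contains 3×10 (XXX)

MCDLXXX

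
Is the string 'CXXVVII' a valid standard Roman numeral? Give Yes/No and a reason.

'CXXVVII': V should not appear more than once

No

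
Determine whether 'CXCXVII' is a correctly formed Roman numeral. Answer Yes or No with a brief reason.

'CXCXVII': X cannot come right after the subtractive pair XC: once X is subtracted in XC, the next symbol must be smaller than X

No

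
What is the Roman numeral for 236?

Convert 236 to Roman numerals:
  236 contains 2×100 (CC)
  36 contains 3×10 (XXX)
  6 contains 1×5 (V)
  1 contains 1×1 (I)

CCXXXVI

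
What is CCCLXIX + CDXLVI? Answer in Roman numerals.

CCCLXIX = 369
CDXLVI = 446
369 + 446 = 815

DCCCXV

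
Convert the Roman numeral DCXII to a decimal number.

DCXII: D=500, C=100, X=10, I=1, I=1
500 + 100 + 10 + 1 + 1 = 612

612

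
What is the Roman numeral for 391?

Convert 391 to Roman numerals:
  391 contains 3×100 (CCC)
  91 contains 1×90 (XC)
  1 contains 1×1 (I)

CCCXCI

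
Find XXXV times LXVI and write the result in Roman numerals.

XXXV = 35
LXVI = 66
35 × 66 = 2310

MMCCCX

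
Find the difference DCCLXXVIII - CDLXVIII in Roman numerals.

DCCLXXVIII = 778
CDLXVIII = 468
778 - 468 = 310

CCCX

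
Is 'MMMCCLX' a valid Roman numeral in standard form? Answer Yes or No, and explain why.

'MMMCCLX': Check the rules: uses only the symbols I, V, X, L, C, D, M; no symbol is repeated more than three times in a row; V, L and D each appear at most once; no smaller symbol precedes a larger one (values never increase from left to right). Value: M (1000) + M (1000) + M (1000) + C (100) + C (100) + L (50) + X (10) = 3260. So it is a valid standard Roman numeral.

Yes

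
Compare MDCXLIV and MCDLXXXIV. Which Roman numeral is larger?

MDCXLIV = 1644
MCDLXXXIV = 1484
1644 is larger

MDCXLIV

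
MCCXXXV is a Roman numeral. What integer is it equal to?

MCCXXXV: M=1000, C=100, C=100, X=10, X=10, X=10, V=5
1000 + 100 + 100 + 10 + 10 + 10 + 5 = 1235

1235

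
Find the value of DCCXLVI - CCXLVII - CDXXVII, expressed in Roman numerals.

DCCXLVI = 746, CCXLVII = 247, CDXXVII = 427
746 - 247 = 499
499 - 427 = 72

LXXII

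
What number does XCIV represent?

XCIV: XC=90, IV=4
90 + 4 = 94

94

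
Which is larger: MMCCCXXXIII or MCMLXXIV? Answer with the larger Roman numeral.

MMCCCXXXIII = 2333
MCMLXXIV = 1974
2333 is larger

MMCCCXXXIII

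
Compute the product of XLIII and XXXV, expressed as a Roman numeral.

XLIII = 43
XXXV = 35
43 × 35 = 1505

MDV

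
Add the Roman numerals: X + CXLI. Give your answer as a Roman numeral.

X = 10
CXLI = 141
10 + 141 = 151

CLI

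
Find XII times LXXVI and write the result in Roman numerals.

XII = 12
LXXVI = 76
12 × 76 = 912

CMXII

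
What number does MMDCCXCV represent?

MMDCCXCV: M=1000, M=1000, D=500, C=100, C=100, XC=90, V=5
1000 + 1000 + 500 + 100 + 100 + 90 + 5 = 2795

2795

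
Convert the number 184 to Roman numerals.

Convert 184 to Roman numerals:
  184 contains 1×100 (C)
  84 contains 1×50 (L)
  34 contains 3×10 (XXX)
  4 contains 1×4 (IV)

CLXXXIV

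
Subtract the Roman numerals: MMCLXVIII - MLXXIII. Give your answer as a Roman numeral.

MMCLXVIII = 2168
MLXXIII = 1073
2168 - 1073 = 1095

MXCV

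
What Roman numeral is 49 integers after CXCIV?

CXCIV = 194
194 + 49 = 243

CCXLIII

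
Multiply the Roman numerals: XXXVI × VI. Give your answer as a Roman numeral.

XXXVI = 36
VI = 6
36 × 6 = 216

CCXVI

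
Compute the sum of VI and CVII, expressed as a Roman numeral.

VI = 6
CVII = 107
6 + 107 = 113

CXIII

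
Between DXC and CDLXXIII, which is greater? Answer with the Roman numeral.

DXC = 590
CDLXXIII = 473
590 is larger

DXC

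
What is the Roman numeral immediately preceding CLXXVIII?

CLXXVIII = 178, so the previous integer is 178 - 1 = 177

CLXXVII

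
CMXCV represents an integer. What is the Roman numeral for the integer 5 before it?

CMXCV = 995
995 - 5 = 990

CMXC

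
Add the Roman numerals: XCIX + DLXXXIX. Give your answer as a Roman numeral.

XCIX = 99
DLXXXIX = 589
99 + 589 = 688

DCLXXXVIII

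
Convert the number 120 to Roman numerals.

Convert 120 to Roman numerals:
  120 contains 1×100 (C)
  20 contains 2×10 (XX)

CXX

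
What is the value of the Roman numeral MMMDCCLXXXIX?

MMMDCCLXXXIX: M=1000, M=1000, M=1000, D=500, C=100, C=100, L=50, X=10, X=10, X=10, IX=9
1000 + 1000 + 1000 + 500 + 100 + 100 + 50 + 10 + 10 + 10 + 9 = 3789

3789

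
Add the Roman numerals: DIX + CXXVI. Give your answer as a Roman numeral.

DIX = 509
CXXVI = 126
509 + 126 = 635

DCXXXV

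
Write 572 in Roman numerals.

Convert 572 to Roman numerals:
  572 contains 1×500 (D)
  72 contains 1×50 (L)
  22 contains 2×10 (XX)
  2 contains 2×1 (II)

DLXXII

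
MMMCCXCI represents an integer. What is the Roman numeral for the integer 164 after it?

MMMCCXCI = 3291
3291 + 164 = 3455

MMMCDLV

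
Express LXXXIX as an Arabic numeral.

LXXXIX: L=50, X=10, X=10, X=10, IX=9
50 + 10 + 10 + 10 + 9 = 89

89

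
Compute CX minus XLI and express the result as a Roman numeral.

CX = 110
XLI = 41
110 - 41 = 69

LXIX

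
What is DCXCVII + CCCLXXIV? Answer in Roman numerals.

DCXCVII = 697
CCCLXXIV = 374
697 + 374 = 1071

MLXXI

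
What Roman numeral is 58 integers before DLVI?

DLVI = 556
556 - 58 = 498

CDXCVIII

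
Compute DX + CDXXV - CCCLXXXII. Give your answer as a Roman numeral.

DX = 510, CDXXV = 425, CCCLXXXII = 382
510 + 425 = 935
935 - 382 = 553

DLIII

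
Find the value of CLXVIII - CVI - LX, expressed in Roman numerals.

CLXVIII = 168, CVI = 106, LX = 60
168 - 106 = 62
62 - 60 = 2

II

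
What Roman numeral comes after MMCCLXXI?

MMCCLXXI = 2271, so the next integer is 2271 + 1 = 2272

MMCCLXXII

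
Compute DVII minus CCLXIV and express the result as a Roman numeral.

DVII = 507
CCLXIV = 264
507 - 264 = 243

CCXLIII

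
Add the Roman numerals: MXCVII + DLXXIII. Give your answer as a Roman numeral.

MXCVII = 1097
DLXXIII = 573
1097 + 573 = 1670

MDCLXX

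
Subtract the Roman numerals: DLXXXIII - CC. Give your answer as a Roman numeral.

DLXXXIII = 583
CC = 200
583 - 200 = 383

CCCLXXXIII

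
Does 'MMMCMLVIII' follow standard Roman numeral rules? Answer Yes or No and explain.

'MMMCMLVIII': Check the rules: uses only the symbols I, V, X, L, C, D, M; no symbol is repeated more than three times in a row; V, L and D each appear at most once; the only place a smaller symbol precedes a larger one is the allowed subtractive pair CM, the symbol right after such a pair (if any) is smaller than the pair's first symbol, and otherwise the values never increase from left to right. Value: M (1000) + M (1000) + M (1000) + CM (900) + L (50) + V (5) + I (1) + I (1) + I (1) = 3958. So it is a valid standard Roman numeral.

Yes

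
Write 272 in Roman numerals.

Convert 272 to Roman numerals:
  272 contains 2×100 (CC)
  72 contains 1×50 (L)
  22 contains 2×10 (XX)
  2 contains 2×1 (II)

CCLXXII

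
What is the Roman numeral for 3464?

Convert 3464 to Roman numerals:
  3464 contains 3×1000 (MMM)
  464 contains 1×400 (CD)
  64 contains 1×50 (L)
  14 contains 1×10 (X)
  4 contains 1×4 (IV)

MMMCDLXIV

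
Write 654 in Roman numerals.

Convert 654 to Roman numerals:
  654 contains 1×500 (D)
  154 contains 1×100 (C)
  54 contains 1×50 (L)
  4 contains 1×4 (IV)

DCLIV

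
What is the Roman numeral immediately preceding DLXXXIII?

DLXXXIII = 583, so the previous integer is 583 - 1 = 582

DLXXXII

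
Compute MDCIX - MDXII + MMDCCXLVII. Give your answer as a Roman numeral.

MDCIX = 1609, MDXII = 1512, MMDCCXLVII = 2747
1609 - 1512 = 97
97 + 2747 = 2844

MMDCCCXLIV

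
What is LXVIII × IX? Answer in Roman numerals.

LXVIII = 68
IX = 9
68 × 9 = 612

DCXII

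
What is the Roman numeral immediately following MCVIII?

MCVIII = 1108, so the next integer is 1108 + 1 = 1109

MCIX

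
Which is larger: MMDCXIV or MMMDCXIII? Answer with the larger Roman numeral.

MMDCXIV = 2614
MMMDCXIII = 3613
3613 is larger

MMMDCXIII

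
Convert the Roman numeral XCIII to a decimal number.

XCIII: XC=90, I=1, I=1, I=1
90 + 1 + 1 + 1 = 93

93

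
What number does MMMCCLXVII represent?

MMMCCLXVII: M=1000, M=1000, M=1000, C=100, C=100, L=50, X=10, V=5, I=1, I=1
1000 + 1000 + 1000 + 100 + 100 + 50 + 10 + 5 + 1 + 1 = 3267

3267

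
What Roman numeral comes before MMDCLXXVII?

MMDCLXXVII = 2677, so the previous integer is 2677 - 1 = 2676

MMDCLXXVI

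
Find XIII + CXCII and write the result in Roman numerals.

XIII = 13
CXCII = 192
13 + 192 = 205

CCV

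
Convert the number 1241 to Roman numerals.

Convert 1241 to Roman numerals:
  1241 contains 1×1000 (M)
  241 contains 2×100 (CC)
  41 contains 1×40 (XL)
  1 contains 1×1 (I)

MCCXLI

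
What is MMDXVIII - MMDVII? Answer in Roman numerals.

MMDXVIII = 2518
MMDVII = 2507
2518 - 2507 = 11

XI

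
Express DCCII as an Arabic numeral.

DCCII: D=500, C=100, C=100, I=1, I=1
500 + 100 + 100 + 1 + 1 = 702

702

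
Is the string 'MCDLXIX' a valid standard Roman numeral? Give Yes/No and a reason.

'MCDLXIX': Check the rules: uses only the symbols I, V, X, L, C, D, M; no symbol is repeated more than three times in a row; V, L and D each appear at most once; the only places a smaller symbol precedes a larger one are the allowed subtractive pairs CD, IX, the symbol right after such a pair (if any) is smaller than the pair's first symbol, and otherwise the values never increase from left to right. Value: M (1000) + CD (400) + L (50) + X (10) + IX (9) = 1469. So it is a valid standard Roman numeral.

Yes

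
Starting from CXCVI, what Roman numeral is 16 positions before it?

CXCVI = 196
196 - 16 = 180

CLXXX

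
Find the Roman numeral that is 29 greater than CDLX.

CDLX = 460
460 + 29 = 489

CDLXXXIX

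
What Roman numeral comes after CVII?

CVII = 107; next is 108

CVIII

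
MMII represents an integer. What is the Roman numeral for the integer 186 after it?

MMII = 2002
2002 + 186 = 2188

MMCLXXXVIII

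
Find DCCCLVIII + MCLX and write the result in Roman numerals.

DCCCLVIII = 858
MCLX = 1160
858 + 1160 = 2018

MMXVIII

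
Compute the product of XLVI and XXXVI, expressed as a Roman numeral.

XLVI = 46
XXXVI = 36
46 × 36 = 1656

MDCLVI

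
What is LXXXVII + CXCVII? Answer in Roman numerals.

LXXXVII = 87
CXCVII = 197
87 + 197 = 284

CCLXXXIV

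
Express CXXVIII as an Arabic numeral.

CXXVIII: C=100, X=10, X=10, V=5, I=1, I=1, I=1
100 + 10 + 10 + 5 + 1 + 1 + 1 = 128

128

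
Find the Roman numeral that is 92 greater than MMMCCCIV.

MMMCCCIV = 3304
3304 + 92 = 3396

MMMCCCXCVI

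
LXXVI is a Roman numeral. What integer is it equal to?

LXXVI: L=50, X=10, X=10, V=5, I=1
50 + 10 + 10 + 5 + 1 = 76

76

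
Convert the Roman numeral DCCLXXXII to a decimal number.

DCCLXXXII: D=500, C=100, C=100, L=50, X=10, X=10, X=10, I=1, I=1
500 + 100 + 100 + 50 + 10 + 10 + 10 + 1 + 1 = 782

782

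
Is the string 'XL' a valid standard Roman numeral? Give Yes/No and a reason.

'XL': Check the rules: uses only the symbols I, V, X, L, C, D, M; no symbol is repeated more than three times in a row; V, L and D each appear at most once; the only place a smaller symbol precedes a larger one is the allowed subtractive pair XL, the symbol right after such a pair (if any) is smaller than the pair's first symbol, and otherwise the values never increase from left to right. Value: XL = 40. So it is a valid standard Roman numeral.

Yes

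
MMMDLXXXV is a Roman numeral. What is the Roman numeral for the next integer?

MMMDLXXXV = 3585, so the next integer is 3585 + 1 = 3586

MMMDLXXXVI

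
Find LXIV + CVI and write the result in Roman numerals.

LXIV = 64
CVI = 106
64 + 106 = 170

CLXX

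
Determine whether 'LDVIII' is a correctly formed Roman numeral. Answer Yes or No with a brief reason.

'LDVIII': Invalid subtractive combination: LD

No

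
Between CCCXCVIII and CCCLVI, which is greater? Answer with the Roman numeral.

CCCXCVIII = 398
CCCLVI = 356
398 is larger

CCCXCVIII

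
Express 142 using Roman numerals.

Convert 142 to Roman numerals:
  142 contains 1×100 (C)
  42 contains 1×40 (XL)
  2 contains 2×1 (II)

CXLII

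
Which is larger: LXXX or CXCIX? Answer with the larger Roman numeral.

LXXX = 80
CXCIX = 199
199 is larger

CXCIX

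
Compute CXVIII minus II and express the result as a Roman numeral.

CXVIII = 118
II = 2
118 - 2 = 116

CXVI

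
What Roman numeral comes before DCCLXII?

DCCLXII = 762; previous is 761

DCCLXI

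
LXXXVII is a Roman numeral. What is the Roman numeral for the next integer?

LXXXVII = 87, so the next integer is 87 + 1 = 88

LXXXVIII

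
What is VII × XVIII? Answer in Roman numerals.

VII = 7
XVIII = 18
7 × 18 = 126

CXXVI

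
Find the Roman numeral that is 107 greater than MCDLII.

MCDLII = 1452
1452 + 107 = 1559

MDLIX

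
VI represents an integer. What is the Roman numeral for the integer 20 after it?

VI = 6
6 + 20 = 26

XXVI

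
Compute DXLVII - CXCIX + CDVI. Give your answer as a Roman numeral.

DXLVII = 547, CXCIX = 199, CDVI = 406
547 - 199 = 348
348 + 406 = 754

DCCLIV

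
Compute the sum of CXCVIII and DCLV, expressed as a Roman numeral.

CXCVIII = 198
DCLV = 655
198 + 655 = 853

DCCCLIII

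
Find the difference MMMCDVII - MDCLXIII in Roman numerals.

MMMCDVII = 3407
MDCLXIII = 1663
3407 - 1663 = 1744

MDCCXLIV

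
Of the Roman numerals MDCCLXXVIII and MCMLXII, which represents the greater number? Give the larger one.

MDCCLXXVIII = 1778
MCMLXII = 1962
1962 is larger

MCMLXII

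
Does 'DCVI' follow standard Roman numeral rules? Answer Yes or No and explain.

'DCVI': Check the rules: uses only the symbols I, V, X, L, C, D, M; no symbol is repeated more than three times in a row; V, L and D each appear at most once; no smaller symbol precedes a larger one (values never increase from left to right). Value: D (500) + C (100) + V (5) + I (1) = 606. So it is a valid standard Roman numeral.

Yes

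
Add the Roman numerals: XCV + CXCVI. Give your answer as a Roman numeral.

XCV = 95
CXCVI = 196
95 + 196 = 291

CCXCI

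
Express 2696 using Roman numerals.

Convert 2696 to Roman numerals:
  2696 contains 2×1000 (MM)
  696 contains 1×500 (D)
  196 contains 1×100 (C)
  96 contains 1×90 (XC)
  6 contains 1×5 (V)
  1 contains 1×1 (I)

MMDCXCVI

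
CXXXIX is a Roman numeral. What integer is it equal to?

CXXXIX: C=100, X=10, X=10, X=10, IX=9
100 + 10 + 10 + 10 + 9 = 139

139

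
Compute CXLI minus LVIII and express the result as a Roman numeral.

CXLI = 141
LVIII = 58
141 - 58 = 83

LXXXIII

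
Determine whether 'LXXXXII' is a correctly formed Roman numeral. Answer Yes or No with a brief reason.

'LXXXXII': More than 3 consecutive X's

No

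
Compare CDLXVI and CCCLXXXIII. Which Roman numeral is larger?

CDLXVI = 466
CCCLXXXIII = 383
466 is larger

CDLXVI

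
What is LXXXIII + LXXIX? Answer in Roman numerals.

LXXXIII = 83
LXXIX = 79
83 + 79 = 162

CLXII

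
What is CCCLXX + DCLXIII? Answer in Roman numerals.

CCCLXX = 370
DCLXIII = 663
370 + 663 = 1033

MXXXIII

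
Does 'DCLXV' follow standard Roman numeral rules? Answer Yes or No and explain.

'DCLXV': Check the rules: uses only the symbols I, V, X, L, C, D, M; no symbol is repeated more than three times in a row; V, L and D each appear at most once; no smaller symbol precedes a larger one (values never increase from left to right). Value: D (500) + C (100) + L (50) + X (10) + V (5) = 665. So it is a valid standard Roman numeral.

Yes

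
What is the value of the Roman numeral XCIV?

XCIV: XC=90, IV=4
90 + 4 = 94

94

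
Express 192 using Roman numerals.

Convert 192 to Roman numerals:
  192 contains 1×100 (C)
  92 contains 1×90 (XC)
  2 contains 2×1 (II)

CXCII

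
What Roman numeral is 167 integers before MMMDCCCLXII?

MMMDCCCLXII = 3862
3862 - 167 = 3695

MMMDCXCV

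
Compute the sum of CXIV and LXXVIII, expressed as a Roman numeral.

CXIV = 114
LXXVIII = 78
114 + 78 = 192

CXCII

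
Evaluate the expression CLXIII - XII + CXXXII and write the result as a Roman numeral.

CLXIII = 163, XII = 12, CXXXII = 132
163 - 12 = 151
151 + 132 = 283

CCLXXXIII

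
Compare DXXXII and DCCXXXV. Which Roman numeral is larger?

DXXXII = 532
DCCXXXV = 735
735 is larger

DCCXXXV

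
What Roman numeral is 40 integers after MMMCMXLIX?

MMMCMXLIX = 3949
3949 + 40 = 3989

MMMCMLXXXIX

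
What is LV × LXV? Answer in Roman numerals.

LV = 55
LXV = 65
55 × 65 = 3575

MMMDLXXV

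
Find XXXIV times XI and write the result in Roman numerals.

XXXIV = 34
XI = 11
34 × 11 = 374

CCCLXXIV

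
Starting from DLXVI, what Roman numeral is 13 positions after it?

DLXVI = 566
566 + 13 = 579

DLXXIX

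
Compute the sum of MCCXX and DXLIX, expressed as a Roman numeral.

MCCXX = 1220
DXLIX = 549
1220 + 549 = 1769

MDCCLXIX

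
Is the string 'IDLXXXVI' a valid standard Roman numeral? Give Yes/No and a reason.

'IDLXXXVI': Invalid subtractive combination: ID

No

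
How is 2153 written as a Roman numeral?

Convert 2153 to Roman numerals:
  2153 contains 2×1000 (MM)
  153 contains 1×100 (C)
  53 contains 1×50 (L)
  3 contains 3×1 (III)

MMCLIII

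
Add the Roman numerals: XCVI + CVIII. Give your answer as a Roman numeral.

XCVI = 96
CVIII = 108
96 + 108 = 204

CCIV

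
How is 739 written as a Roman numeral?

Convert 739 to Roman numerals:
  739 contains 1×500 (D)
  239 contains 2×100 (CC)
  39 contains 3×10 (XXX)
  9 contains 1×9 (IX)

DCCXXXIX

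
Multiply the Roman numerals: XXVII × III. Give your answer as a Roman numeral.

XXVII = 27
III = 3
27 × 3 = 81

LXXXI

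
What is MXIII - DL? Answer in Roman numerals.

MXIII = 1013
DL = 550
1013 - 550 = 463

CDLXIII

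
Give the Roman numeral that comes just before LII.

LII = 52, so the previous integer is 52 - 1 = 51

LI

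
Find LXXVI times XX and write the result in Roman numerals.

LXXVI = 76
XX = 20
76 × 20 = 1520

MDXX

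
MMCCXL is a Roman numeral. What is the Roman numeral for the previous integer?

MMCCXL = 2240; previous is 2239

MMCCXXXIX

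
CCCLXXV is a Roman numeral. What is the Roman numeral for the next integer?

CCCLXXV = 375, so the next integer is 375 + 1 = 376

CCCLXXVI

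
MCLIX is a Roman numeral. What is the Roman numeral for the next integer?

MCLIX = 1159; next is 1160

MCLX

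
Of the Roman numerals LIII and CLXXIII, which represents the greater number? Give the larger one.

LIII = 53
CLXXIII = 173
173 is larger

CLXXIII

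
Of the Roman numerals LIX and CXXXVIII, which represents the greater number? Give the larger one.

LIX = 59
CXXXVIII = 138
138 is larger

CXXXVIII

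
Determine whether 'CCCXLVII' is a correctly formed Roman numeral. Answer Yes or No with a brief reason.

'CCCXLVII': Check the rules: uses only the symbols I, V, X, L, C, D, M; no symbol is repeated more than three times in a row; V, L and D each appear at most once; the only place a smaller symbol precedes a larger one is the allowed subtractive pair XL, the symbol right after such a pair (if any) is smaller than the pair's first symbol, and otherwise the values never increase from left to right. Value: C (100) + C (100) + C (100) + XL (40) + V (5) + I (1) + I (1) = 347. So it is a valid standard Roman numeral.

Yes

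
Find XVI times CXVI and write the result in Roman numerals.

XVI = 16
CXVI = 116
16 × 116 = 1856

MDCCCLVI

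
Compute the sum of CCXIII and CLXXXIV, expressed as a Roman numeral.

CCXIII = 213
CLXXXIV = 184
213 + 184 = 397

CCCXCVII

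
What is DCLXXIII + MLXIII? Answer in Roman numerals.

DCLXXIII = 673
MLXIII = 1063
673 + 1063 = 1736

MDCCXXXVI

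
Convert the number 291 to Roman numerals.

Convert 291 to Roman numerals:
  291 contains 2×100 (CC)
  91 contains 1×90 (XC)
  1 contains 1×1 (I)

CCXCI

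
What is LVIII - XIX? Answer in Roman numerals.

LVIII = 58
XIX = 19
58 - 19 = 39

XXXIX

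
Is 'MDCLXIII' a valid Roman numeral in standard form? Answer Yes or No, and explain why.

'MDCLXIII': Check the rules: uses only the symbols I, V, X, L, C, D, M; no symbol is repeated more than three times in a row; V, L and D each appear at most once; no smaller symbol precedes a larger one (values never increase from left to right). Value: M (1000) + D (500) + C (100) + L (50) + X (10) + I (1) + I (1) + I (1) = 1663. So it is a valid standard Roman numeral.

Yes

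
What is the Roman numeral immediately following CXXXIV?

CXXXIV = 134, so the next integer is 134 + 1 = 135

CXXXV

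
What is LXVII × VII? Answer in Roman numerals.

LXVII = 67
VII = 7
67 × 7 = 469

CDLXIX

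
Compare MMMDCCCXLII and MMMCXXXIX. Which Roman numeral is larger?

MMMDCCCXLII = 3842
MMMCXXXIX = 3139
3842 is larger

MMMDCCCXLII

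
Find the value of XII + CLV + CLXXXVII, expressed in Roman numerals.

XII = 12, CLV = 155, CLXXXVII = 187
12 + 155 = 167
167 + 187 = 354

CCCLIV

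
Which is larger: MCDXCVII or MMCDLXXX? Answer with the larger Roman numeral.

MCDXCVII = 1497
MMCDLXXX = 2480
2480 is larger

MMCDLXXX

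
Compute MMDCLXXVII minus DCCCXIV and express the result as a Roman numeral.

MMDCLXXVII = 2677
DCCCXIV = 814
2677 - 814 = 1863

MDCCCLXIII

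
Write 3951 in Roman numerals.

Convert 3951 to Roman numerals:
  3951 contains 3×1000 (MMM)
  951 contains 1×900 (CM)
  51 contains 1×50 (L)
  1 contains 1×1 (I)

MMMCMLI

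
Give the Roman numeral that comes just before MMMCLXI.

MMMCLXI = 3161; previous is 3160

MMMCLX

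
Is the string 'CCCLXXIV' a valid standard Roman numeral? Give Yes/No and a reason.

'CCCLXXIV': Check the rules: uses only the symbols I, V, X, L, C, D, M; no symbol is repeated more than three times in a row; V, L and D each appear at most once; the only place a smaller symbol precedes a larger one is the allowed subtractive pair IV, the symbol right after such a pair (if any) is smaller than the pair's first symbol, and otherwise the values never increase from left to right. Value: C (100) + C (100) + C (100) + L (50) + X (10) + X (10) + IV (4) = 374. So it is a valid standard Roman numeral.

Yes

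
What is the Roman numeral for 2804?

Convert 2804 to Roman numerals:
  2804 contains 2×1000 (MM)
  804 contains 1×500 (D)
  304 contains 3×100 (CCC)
  4 contains 1×4 (IV)

MMDCCCIV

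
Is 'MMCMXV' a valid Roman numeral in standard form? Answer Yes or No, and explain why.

'MMCMXV': Check the rules: uses only the symbols I, V, X, L, C, D, M; no symbol is repeated more than three times in a row; V, L and D each appear at most once; the only place a smaller symbol precedes a larger one is the allowed subtractive pair CM, the symbol right after such a pair (if any) is smaller than the pair's first symbol, and otherwise the values never increase from left to right. Value: M (1000) + M (1000) + CM (900) + X (10) + V (5) = 2915. So it is a valid standard Roman numeral.

Yes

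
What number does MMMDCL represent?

MMMDCL: M=1000, M=1000, M=1000, D=500, C=100, L=50
1000 + 1000 + 1000 + 500 + 100 + 50 = 3650

3650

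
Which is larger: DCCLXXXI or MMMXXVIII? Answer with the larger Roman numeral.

DCCLXXXI = 781
MMMXXVIII = 3028
3028 is larger

MMMXXVIII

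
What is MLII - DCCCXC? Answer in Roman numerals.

MLII = 1052
DCCCXC = 890
1052 - 890 = 162

CLXII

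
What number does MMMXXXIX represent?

MMMXXXIX: M=1000, M=1000, M=1000, X=10, X=10, X=10, IX=9
1000 + 1000 + 1000 + 10 + 10 + 10 + 9 = 3039

3039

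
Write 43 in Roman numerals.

Convert 43 to Roman numerals:
  43 contains 1×40 (XL)
  3 contains 3×1 (III)

XLIII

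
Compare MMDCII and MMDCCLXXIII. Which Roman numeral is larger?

MMDCII = 2602
MMDCCLXXIII = 2773
2773 is larger

MMDCCLXXIII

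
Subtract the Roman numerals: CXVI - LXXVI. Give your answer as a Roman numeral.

CXVI = 116
LXXVI = 76
116 - 76 = 40

XL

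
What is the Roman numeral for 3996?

Convert 3996 to Roman numerals:
  3996 contains 3×1000 (MMM)
  996 contains 1×900 (CM)
  96 contains 1×90 (XC)
  6 contains 1×5 (V)
  1 contains 1×1 (I)

MMMCMXCVI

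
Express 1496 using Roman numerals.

Convert 1496 to Roman numerals:
  1496 contains 1×1000 (M)
  496 contains 1×400 (CD)
  96 contains 1×90 (XC)
  6 contains 1×5 (V)
  1 contains 1×1 (I)

MCDXCVI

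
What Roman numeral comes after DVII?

DVII = 507; next is 508

DVIII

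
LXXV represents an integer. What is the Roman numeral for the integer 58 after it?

LXXV = 75
75 + 58 = 133

CXXXIII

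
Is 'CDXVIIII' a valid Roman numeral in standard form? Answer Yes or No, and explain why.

'CDXVIIII': More than 3 consecutive I's

No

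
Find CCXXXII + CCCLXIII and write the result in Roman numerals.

CCXXXII = 232
CCCLXIII = 363
232 + 363 = 595

DXCV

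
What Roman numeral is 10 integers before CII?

CII = 102
102 - 10 = 92

XCII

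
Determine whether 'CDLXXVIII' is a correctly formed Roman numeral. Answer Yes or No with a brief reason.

'CDLXXVIII': Check the rules: uses only the symbols I, V, X, L, C, D, M; no symbol is repeated more than three times in a row; V, L and D each appear at most once; the only place a smaller symbol precedes a larger one is the allowed subtractive pair CD, the symbol right after such a pair (if any) is smaller than the pair's first symbol, and otherwise the values never increase from left to right. Value: CD (400) + L (50) + X (10) + X (10) + V (5) + I (1) + I (1) + I (1) = 478. So it is a valid standard Roman numeral.

Yes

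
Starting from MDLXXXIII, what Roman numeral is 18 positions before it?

MDLXXXIII = 1583
1583 - 18 = 1565

MDLXV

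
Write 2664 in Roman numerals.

Convert 2664 to Roman numerals:
  2664 contains 2×1000 (MM)
  664 contains 1×500 (D)
  164 contains 1×100 (C)
  64 contains 1×50 (L)
  14 contains 1×10 (X)
  4 contains 1×4 (IV)

MMDCLXIV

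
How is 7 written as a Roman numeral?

Convert 7 to Roman numerals:
  7 contains 1×5 (V)
  2 contains 2×1 (II)

VII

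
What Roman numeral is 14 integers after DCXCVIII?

DCXCVIII = 698
698 + 14 = 712

DCCXII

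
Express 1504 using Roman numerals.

Convert 1504 to Roman numerals:
  1504 contains 1×1000 (M)
  504 contains 1×500 (D)
  4 contains 1×4 (IV)

MDIV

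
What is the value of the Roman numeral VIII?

VIII: V=5, I=1, I=1, I=1
5 + 1 + 1 + 1 = 8

8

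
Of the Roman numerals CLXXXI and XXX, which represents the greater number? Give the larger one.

CLXXXI = 181
XXX = 30
181 is larger

CLXXXI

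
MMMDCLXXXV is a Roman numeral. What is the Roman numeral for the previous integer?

MMMDCLXXXV = 3685; previous is 3684

MMMDCLXXXIV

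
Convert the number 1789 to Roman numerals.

Convert 1789 to Roman numerals:
  1789 contains 1×1000 (M)
  789 contains 1×500 (D)
  289 contains 2×100 (CC)
  89 contains 1×50 (L)
  39 contains 3×10 (XXX)
  9 contains 1×9 (IX)

MDCCLXXXIX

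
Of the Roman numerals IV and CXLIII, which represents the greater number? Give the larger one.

IV = 4
CXLIII = 143
143 is larger

CXLIII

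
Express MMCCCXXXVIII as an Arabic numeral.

MMCCCXXXVIII: M=1000, M=1000, C=100, C=100, C=100, X=10, X=10, X=10, V=5, I=1, I=1, I=1
1000 + 1000 + 100 + 100 + 100 + 10 + 10 + 10 + 5 + 1 + 1 + 1 = 2338

2338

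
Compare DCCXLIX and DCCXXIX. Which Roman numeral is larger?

DCCXLIX = 749
DCCXXIX = 729
749 is larger

DCCXLIX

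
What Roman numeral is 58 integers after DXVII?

DXVII = 517
517 + 58 = 575

DLXXV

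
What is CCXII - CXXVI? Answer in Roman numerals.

CCXII = 212
CXXVI = 126
212 - 126 = 86

LXXXVI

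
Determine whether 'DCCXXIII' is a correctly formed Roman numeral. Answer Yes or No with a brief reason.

'DCCXXIII': Check the rules: uses only the symbols I, V, X, L, C, D, M; no symbol is repeated more than three times in a row; V, L and D each appear at most once; no smaller symbol precedes a larger one (values never increase from left to right). Value: D (500) + C (100) + C (100) + X (10) + X (10) + I (1) + I (1) + I (1) = 723. So it is a valid standard Roman numeral.

Yes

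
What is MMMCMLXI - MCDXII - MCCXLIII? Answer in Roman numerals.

MMMCMLXI = 3961, MCDXII = 1412, MCCXLIII = 1243
3961 - 1412 = 2549
2549 - 1243 = 1306

MCCCVI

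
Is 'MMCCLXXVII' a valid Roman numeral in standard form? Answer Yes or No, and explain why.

'MMCCLXXVII': Check the rules: uses only the symbols I, V, X, L, C, D, M; no symbol is repeated more than three times in a row; V, L and D each appear at most once; no smaller symbol precedes a larger one (values never increase from left to right). Value: M (1000) + M (1000) + C (100) + C (100) + L (50) + X (10) + X (10) + V (5) + I (1) + I (1) = 2277. So it is a valid standard Roman numeral.

Yes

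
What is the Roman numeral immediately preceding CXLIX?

CXLIX = 149, so the previous integer is 149 - 1 = 148

CXLVIII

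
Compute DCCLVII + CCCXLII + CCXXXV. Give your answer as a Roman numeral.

DCCLVII = 757, CCCXLII = 342, CCXXXV = 235
757 + 342 = 1099
1099 + 235 = 1334

MCCCXXXIV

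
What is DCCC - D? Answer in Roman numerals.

DCCC = 800
D = 500
800 - 500 = 300

CCC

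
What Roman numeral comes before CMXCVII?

CMXCVII = 997; previous is 996

CMXCVI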